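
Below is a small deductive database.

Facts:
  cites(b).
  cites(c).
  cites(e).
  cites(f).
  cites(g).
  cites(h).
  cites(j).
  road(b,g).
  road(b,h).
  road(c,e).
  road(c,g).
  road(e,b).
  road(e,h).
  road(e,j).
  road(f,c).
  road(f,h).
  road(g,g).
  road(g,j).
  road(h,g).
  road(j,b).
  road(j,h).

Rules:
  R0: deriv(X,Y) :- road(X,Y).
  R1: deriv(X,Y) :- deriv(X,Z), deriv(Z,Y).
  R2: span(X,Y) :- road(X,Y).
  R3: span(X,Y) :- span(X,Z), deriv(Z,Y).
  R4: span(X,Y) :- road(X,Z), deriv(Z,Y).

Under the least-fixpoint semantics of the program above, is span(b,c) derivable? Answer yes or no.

no

round 1: derive deriv(b,g) via R0 from road(b,g)
round 1: derive deriv(b,h) via R0 from road(b,h)
round 1: derive deriv(c,e) via R0 from road(c,e)
round 1: derive deriv(c,g) via R0 from road(c,g)
round 1: derive deriv(e,b) via R0 from road(e,b)
round 1: derive deriv(e,h) via R0 from road(e,h)
round 1: derive deriv(e,j) via R0 from road(e,j)
round 1: derive deriv(f,c) via R0 from road(f,c)
round 1: derive deriv(f,h) via R0 from road(f,h)
round 1: derive deriv(g,g) via R0 from road(g,g)
round 1: derive deriv(g,j) via R0 from road(g,j)
round 1: derive deriv(h,g) via R0 from road(h,g)
round 1: derive deriv(j,b) via R0 from road(j,b)
round 1: derive deriv(j,h) via R0 from road(j,h)
round 1: derive span(b,g) via R2 from road(b,g)
round 1: derive span(b,h) via R2 from road(b,h)
round 1: derive span(c,e) via R2 from road(c,e)
round 1: derive span(c,g) via R2 from road(c,g)
round 1: derive span(e,b) via R2 from road(e,b)
round 1: derive span(e,h) via R2 from road(e,h)
round 1: derive span(e,j) via R2 from road(e,j)
round 1: derive span(f,c) via R2 from road(f,c)
round 1: derive span(f,h) via R2 from road(f,h)
round 1: derive span(g,g) via R2 from road(g,g)
round 1: derive span(g,j) via R2 from road(g,j)
round 1: derive span(h,g) via R2 from road(h,g)
round 1: derive span(j,b) via R2 from road(j,b)
round 1: derive span(j,h) via R2 from road(j,h)
round 2: derive deriv(b,j) via R1 from deriv(b,g), deriv(g,j)
round 2: derive deriv(c,b) via R1 from deriv(c,e), deriv(e,b)
round 2: derive deriv(c,h) via R1 from deriv(c,e), deriv(e,h)
round 2: derive deriv(c,j) via R1 from deriv(c,e), deriv(e,j)
round 2: derive deriv(e,g) via R1 from deriv(e,b), deriv(b,g)
round 2: derive deriv(f,e) via R1 from deriv(f,c), deriv(c,e)
round 2: derive deriv(f,g) via R1 from deriv(f,c), deriv(c,g)
round 2: derive deriv(g,b) via R1 from deriv(g,j), deriv(j,b)
round 2: derive deriv(g,h) via R1 from deriv(g,j), deriv(j,h)
round 2: derive deriv(h,j) via R1 from deriv(h,g), deriv(g,j)
round 2: derive deriv(j,g) via R1 from deriv(j,b), deriv(b,g)
round 2: derive span(b,j) via R3 from span(b,g), deriv(g,j)
round 2: derive span(c,b) via R3 from span(c,e), deriv(e,b)
round 2: derive span(c,h) via R3 from span(c,e), deriv(e,h)
round 2: derive span(c,j) via R3 from span(c,e), deriv(e,j)
round 2: derive span(e,g) via R3 from span(e,b), deriv(b,g)
round 2: derive span(f,e) via R3 from span(f,c), deriv(c,e)
round 2: derive span(f,g) via R3 from span(f,c), deriv(c,g)
round 2: derive span(g,b) via R3 from span(g,j), deriv(j,b)
round 2: derive span(g,h) via R3 from span(g,j), deriv(j,h)
round 2: derive span(h,j) via R3 from span(h,g), deriv(g,j)
round 2: derive span(j,g) via R3 from span(j,b), deriv(b,g)
round 3: derive deriv(b,b) via R1 from deriv(b,g), deriv(g,b)
round 3: derive deriv(f,b) via R1 from deriv(f,c), deriv(c,b)
round 3: derive deriv(f,j) via R1 from deriv(f,c), deriv(c,j)
round 3: derive deriv(h,b) via R1 from deriv(h,g), deriv(g,b)
round 3: derive deriv(h,h) via R1 from deriv(h,g), deriv(g,h)
round 3: derive deriv(j,j) via R1 from deriv(j,b), deriv(b,j)
round 3: derive span(b,b) via R3 from span(b,g), deriv(g,b)
round 3: derive span(f,b) via R3 from span(f,c), deriv(c,b)
round 3: derive span(f,j) via R3 from span(f,c), deriv(c,j)
round 3: derive span(h,b) via R3 from span(h,g), deriv(g,b)
round 3: derive span(h,h) via R3 from span(h,g), deriv(g,h)
round 3: derive span(j,j) via R3 from span(j,b), deriv(b,j)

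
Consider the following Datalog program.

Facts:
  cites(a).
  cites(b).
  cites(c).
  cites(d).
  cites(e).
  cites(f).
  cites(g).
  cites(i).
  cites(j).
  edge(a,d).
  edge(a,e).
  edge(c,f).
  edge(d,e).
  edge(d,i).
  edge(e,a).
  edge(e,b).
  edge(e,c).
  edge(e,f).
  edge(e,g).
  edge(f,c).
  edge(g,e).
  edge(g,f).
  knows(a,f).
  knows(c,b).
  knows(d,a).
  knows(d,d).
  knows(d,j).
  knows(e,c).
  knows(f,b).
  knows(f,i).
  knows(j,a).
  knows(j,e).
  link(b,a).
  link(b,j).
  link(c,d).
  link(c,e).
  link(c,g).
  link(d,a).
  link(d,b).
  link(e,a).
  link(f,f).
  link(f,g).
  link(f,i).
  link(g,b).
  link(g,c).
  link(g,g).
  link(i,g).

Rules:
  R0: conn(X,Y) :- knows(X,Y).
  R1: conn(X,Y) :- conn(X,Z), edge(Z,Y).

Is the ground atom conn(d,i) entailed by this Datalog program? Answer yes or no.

yes

round 1: derive conn(a,f) via R0 from knows(a,f)
round 1: derive conn(c,b) via R0 from knows(c,b)
round 1: derive conn(d,a) via R0 from knows(d,a)
round 1: derive conn(d,d) via R0 from knows(d,d)
round 1: derive conn(d,j) via R0 from knows(d,j)
round 1: derive conn(e,c) via R0 from knows(e,c)
round 1: derive conn(f,b) via R0 from knows(f,b)
round 1: derive conn(f,i) via R0 from knows(f,i)
round 1: derive conn(j,a) via R0 from knows(j,a)
round 1: derive conn(j,e) via R0 from knows(j,e)
round 2: derive conn(a,c) via R1 from conn(a,f), edge(f,c)
round 2: derive conn(d,e) via R1 from conn(d,a), edge(a,e)
round 2: derive conn(d,i) via R1 from conn(d,d), edge(d,i)
round 2: derive conn(e,f) via R1 from conn(e,c), edge(c,f)
round 2: derive conn(j,b) via R1 from conn(j,e), edge(e,b)
round 2: derive conn(j,c) via R1 from conn(j,e), edge(e,c)
round 2: derive conn(j,d) via R1 from conn(j,a), edge(a,d)
round 2: derive conn(j,f) via R1 from conn(j,e), edge(e,f)
round 2: derive conn(j,g) via R1 from conn(j,e), edge(e,g)
round 3: derive conn(d,b) via R1 from conn(d,e), edge(e,b)
round 3: derive conn(d,c) via R1 from conn(d,e), edge(e,c)
round 3: derive conn(d,f) via R1 from conn(d,e), edge(e,f)
round 3: derive conn(d,g) via R1 from conn(d,e), edge(e,g)
round 3: derive conn(j,i) via R1 from conn(j,d), edge(d,i)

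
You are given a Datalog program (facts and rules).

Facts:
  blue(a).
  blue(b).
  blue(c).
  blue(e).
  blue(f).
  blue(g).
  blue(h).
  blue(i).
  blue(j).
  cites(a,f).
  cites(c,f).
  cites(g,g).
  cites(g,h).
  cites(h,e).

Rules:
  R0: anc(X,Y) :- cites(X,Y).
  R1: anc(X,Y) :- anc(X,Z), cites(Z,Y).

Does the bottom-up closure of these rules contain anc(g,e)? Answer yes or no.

yes

round 1: derive anc(a,f) via R0 from cites(a,f)
round 1: derive anc(c,f) via R0 from cites(c,f)
round 1: derive anc(g,g) via R0 from cites(g,g)
round 1: derive anc(g,h) via R0 from cites(g,h)
round 1: derive anc(h,e) via R0 from cites(h,e)
round 2: derive anc(g,e) via R1 from anc(g,h), cites(h,e)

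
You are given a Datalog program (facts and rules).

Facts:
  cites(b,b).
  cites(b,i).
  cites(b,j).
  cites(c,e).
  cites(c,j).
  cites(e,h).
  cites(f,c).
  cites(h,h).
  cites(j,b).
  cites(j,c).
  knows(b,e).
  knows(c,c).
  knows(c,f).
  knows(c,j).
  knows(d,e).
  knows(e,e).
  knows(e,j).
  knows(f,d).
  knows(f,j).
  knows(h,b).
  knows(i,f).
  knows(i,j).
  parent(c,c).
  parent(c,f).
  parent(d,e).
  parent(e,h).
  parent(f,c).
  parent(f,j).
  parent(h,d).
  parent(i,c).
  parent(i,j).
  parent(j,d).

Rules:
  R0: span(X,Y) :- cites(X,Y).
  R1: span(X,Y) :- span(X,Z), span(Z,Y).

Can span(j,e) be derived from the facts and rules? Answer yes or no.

round 1: derive span(b,b) via R0 from cites(b,b)
round 1: derive span(b,i) via R0 from cites(b,i)
round 1: derive span(b,j) via R0 from cites(b,j)
round 1: derive span(c,e) via R0 from cites(c,e)
round 1: derive span(c,j) via R0 from cites(c,j)
round 1: derive span(e,h) via R0 from cites(e,h)
round 1: derive span(f,c) via R0 from cites(f,c)
round 1: derive span(h,h) via R0 from cites(h,h)
round 1: derive span(j,b) via R0 from cites(j,b)
round 1: derive span(j,c) via R0 from cites(j,c)
round 2: derive span(b,c) via R1 from span(b,j), span(j,c)
round 2: derive span(c,b) via R1 from span(c,j), span(j,b)
round 2: derive span(c,c) via R1 from span(c,j), span(j,c)
round 2: derive span(c,h) via R1 from span(c,e), span(e,h)
round 2: derive span(f,e) via R1 from span(f,c), span(c,e)
round 2: derive span(f,j) via R1 from span(f,c), span(c,j)
round 2: derive span(j,e) via R1 from span(j,c), span(c,e)
round 2: derive span(j,i) via R1 from span(j,b), span(b,i)
round 2: derive span(j,j) via R1 from span(j,b), span(b,j)
round 3: derive span(b,e) via R1 from span(b,c), span(c,e)
round 3: derive span(b,h) via R1 from span(b,c), span(c,h)
round 3: derive span(c,i) via R1 from span(c,b), span(b,i)
round 3: derive span(f,b) via R1 from span(f,c), span(c,b)
round 3: derive span(f,h) via R1 from span(f,c), span(c,h)
round 3: derive span(f,i) via R1 from span(f,j), span(j,i)
round 3: derive span(j,h) via R1 from span(j,c), span(c,h)

yes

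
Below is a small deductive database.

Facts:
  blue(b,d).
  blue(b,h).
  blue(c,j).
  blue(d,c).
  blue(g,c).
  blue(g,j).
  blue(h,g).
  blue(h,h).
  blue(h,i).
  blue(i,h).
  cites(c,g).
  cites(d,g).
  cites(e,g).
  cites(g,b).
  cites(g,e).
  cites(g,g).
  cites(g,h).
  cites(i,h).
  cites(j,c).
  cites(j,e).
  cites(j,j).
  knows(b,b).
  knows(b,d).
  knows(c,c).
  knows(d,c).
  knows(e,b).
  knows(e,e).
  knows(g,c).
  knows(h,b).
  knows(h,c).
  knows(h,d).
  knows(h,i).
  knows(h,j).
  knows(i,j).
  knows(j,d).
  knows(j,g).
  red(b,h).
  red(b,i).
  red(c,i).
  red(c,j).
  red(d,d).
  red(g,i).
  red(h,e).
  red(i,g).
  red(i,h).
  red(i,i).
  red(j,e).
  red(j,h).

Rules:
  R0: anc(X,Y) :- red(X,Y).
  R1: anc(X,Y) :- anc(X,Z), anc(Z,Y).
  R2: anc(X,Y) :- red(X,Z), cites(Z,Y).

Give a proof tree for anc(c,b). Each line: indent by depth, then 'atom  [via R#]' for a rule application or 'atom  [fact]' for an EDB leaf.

round 1: derive anc(b,h) via R0 from red(b,h)
round 1: derive anc(b,i) via R0 from red(b,i)
round 1: derive anc(c,i) via R0 from red(c,i)
round 1: derive anc(c,j) via R0 from red(c,j)
round 1: derive anc(d,d) via R0 from red(d,d)
round 1: derive anc(g,i) via R0 from red(g,i)
round 1: derive anc(h,e) via R0 from red(h,e)
round 1: derive anc(i,g) via R0 from red(i,g)
round 1: derive anc(i,h) via R0 from red(i,h)
round 1: derive anc(i,i) via R0 from red(i,i)
round 1: derive anc(j,e) via R0 from red(j,e)
round 1: derive anc(j,h) via R0 from red(j,h)
round 1: derive anc(c,c) via R2 from red(c,j), cites(j,c)
round 1: derive anc(c,e) via R2 from red(c,j), cites(j,e)
round 1: derive anc(c,h) via R2 from red(c,i), cites(i,h)
round 1: derive anc(d,g) via R2 from red(d,d), cites(d,g)
round 1: derive anc(g,h) via R2 from red(g,i), cites(i,h)
round 1: derive anc(h,g) via R2 from red(h,e), cites(e,g)
round 1: derive anc(i,b) via R2 from red(i,g), cites(g,b)
round 1: derive anc(i,e) via R2 from red(i,g), cites(g,e)
round 1: derive anc(j,g) via R2 from red(j,e), cites(e,g)
round 2: derive anc(b,b) via R1 from anc(b,i), anc(i,b)
round 2: derive anc(b,e) via R1 from anc(b,h), anc(h,e)
round 2: derive anc(b,g) via R1 from anc(b,h), anc(h,g)
round 2: derive anc(c,b) via R1 from anc(c,i), anc(i,b)
round 2: derive anc(c,g) via R1 from anc(c,h), anc(h,g)
round 2: derive anc(d,h) via R1 from anc(d,g), anc(g,h)
round 2: derive anc(d,i) via R1 from anc(d,g), anc(g,i)
round 2: derive anc(g,b) via R1 from anc(g,i), anc(i,b)
round 2: derive anc(g,e) via R1 from anc(g,h), anc(h,e)
round 2: derive anc(g,g) via R1 from anc(g,h), anc(h,g)
round 2: derive anc(h,h) via R1 from anc(h,g), anc(g,h)
round 2: derive anc(h,i) via R1 from anc(h,g), anc(g,i)
round 2: derive anc(j,i) via R1 from anc(j,g), anc(g,i)
round 3: derive anc(d,b) via R1 from anc(d,g), anc(g,b)
round 3: derive anc(d,e) via R1 from anc(d,g), anc(g,e)
round 3: derive anc(h,b) via R1 from anc(h,g), anc(g,b)
round 3: derive anc(j,b) via R1 from anc(j,g), anc(g,b)

anc(c,b)  [via R1]
  anc(c,i)  [via R0]
    red(c,i)  [fact]
  anc(i,b)  [via R2]
    red(i,g)  [fact]
    cites(g,b)  [fact]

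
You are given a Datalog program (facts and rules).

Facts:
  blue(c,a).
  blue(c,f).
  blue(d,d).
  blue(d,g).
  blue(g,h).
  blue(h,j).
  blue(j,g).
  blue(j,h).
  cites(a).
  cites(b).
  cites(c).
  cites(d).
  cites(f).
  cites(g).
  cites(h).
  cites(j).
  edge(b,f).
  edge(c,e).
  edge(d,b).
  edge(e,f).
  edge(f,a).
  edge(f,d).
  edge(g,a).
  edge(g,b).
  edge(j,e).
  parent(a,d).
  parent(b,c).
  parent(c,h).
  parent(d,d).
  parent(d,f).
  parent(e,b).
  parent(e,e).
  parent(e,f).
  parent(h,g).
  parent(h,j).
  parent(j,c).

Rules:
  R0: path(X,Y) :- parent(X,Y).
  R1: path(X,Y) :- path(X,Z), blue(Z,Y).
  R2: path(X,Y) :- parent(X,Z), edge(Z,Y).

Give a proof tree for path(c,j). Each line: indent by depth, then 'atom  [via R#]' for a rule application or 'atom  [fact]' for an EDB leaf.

path(c,j)  [via R1]
  path(c,h)  [via R0]
    parent(c,h)  [fact]
  blue(h,j)  [fact]

round 1: derive path(a,d) via R0 from parent(a,d)
round 1: derive path(b,c) via R0 from parent(b,c)
round 1: derive path(c,h) via R0 from parent(c,h)
round 1: derive path(d,d) via R0 from parent(d,d)
round 1: derive path(d,f) via R0 from parent(d,f)
round 1: derive path(e,b) via R0 from parent(e,b)
round 1: derive path(e,e) via R0 from parent(e,e)
round 1: derive path(e,f) via R0 from parent(e,f)
round 1: derive path(h,g) via R0 from parent(h,g)
round 1: derive path(h,j) via R0 from parent(h,j)
round 1: derive path(j,c) via R0 from parent(j,c)
round 1: derive path(a,b) via R2 from parent(a,d), edge(d,b)
round 1: derive path(b,e) via R2 from parent(b,c), edge(c,e)
round 1: derive path(d,a) via R2 from parent(d,f), edge(f,a)
round 1: derive path(d,b) via R2 from parent(d,d), edge(d,b)
round 1: derive path(e,a) via R2 from parent(e,f), edge(f,a)
round 1: derive path(e,d) via R2 from parent(e,f), edge(f,d)
round 1: derive path(h,a) via R2 from parent(h,g), edge(g,a)
round 1: derive path(h,b) via R2 from parent(h,g), edge(g,b)
round 1: derive path(h,e) via R2 from parent(h,j), edge(j,e)
round 1: derive path(j,e) via R2 from parent(j,c), edge(c,e)
round 2: derive path(a,g) via R1 from path(a,d), blue(d,g)
round 2: derive path(b,a) via R1 from path(b,c), blue(c,a)
round 2: derive path(b,f) via R1 from path(b,c), blue(c,f)
round 2: derive path(c,j) via R1 from path(c,h), blue(h,j)
round 2: derive path(d,g) via R1 from path(d,d), blue(d,g)
round 2: derive path(e,g) via R1 from path(e,d), blue(d,g)
round 2: derive path(h,h) via R1 from path(h,g), blue(g,h)
round 2: derive path(j,a) via R1 from path(j,c), blue(c,a)
round 2: derive path(j,f) via R1 from path(j,c), blue(c,f)
round 3: derive path(a,h) via R1 from path(a,g), blue(g,h)
round 3: derive path(c,g) via R1 from path(c,j), blue(j,g)
round 3: derive path(d,h) via R1 from path(d,g), blue(g,h)
round 3: derive path(e,h) via R1 from path(e,g), blue(g,h)
round 4: derive path(a,j) via R1 from path(a,h), blue(h,j)
round 4: derive path(d,j) via R1 from path(d,h), blue(h,j)
round 4: derive path(e,j) via R1 from path(e,h), blue(h,j)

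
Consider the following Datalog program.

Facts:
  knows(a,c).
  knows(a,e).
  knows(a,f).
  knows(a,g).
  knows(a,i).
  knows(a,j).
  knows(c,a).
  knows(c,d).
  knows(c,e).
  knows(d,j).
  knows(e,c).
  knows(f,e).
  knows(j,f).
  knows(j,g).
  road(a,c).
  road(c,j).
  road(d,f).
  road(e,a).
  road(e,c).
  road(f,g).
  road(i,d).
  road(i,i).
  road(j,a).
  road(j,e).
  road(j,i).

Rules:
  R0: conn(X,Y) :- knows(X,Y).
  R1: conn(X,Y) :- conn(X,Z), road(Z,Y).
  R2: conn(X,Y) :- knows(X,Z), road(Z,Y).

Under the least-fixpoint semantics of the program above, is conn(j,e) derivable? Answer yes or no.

round 1: derive conn(a,c) via R0 from knows(a,c)
round 1: derive conn(a,e) via R0 from knows(a,e)
round 1: derive conn(a,f) via R0 from knows(a,f)
round 1: derive conn(a,g) via R0 from knows(a,g)
round 1: derive conn(a,i) via R0 from knows(a,i)
round 1: derive conn(a,j) via R0 from knows(a,j)
round 1: derive conn(c,a) via R0 from knows(c,a)
round 1: derive conn(c,d) via R0 from knows(c,d)
round 1: derive conn(c,e) via R0 from knows(c,e)
round 1: derive conn(d,j) via R0 from knows(d,j)
round 1: derive conn(e,c) via R0 from knows(e,c)
round 1: derive conn(f,e) via R0 from knows(f,e)
round 1: derive conn(j,f) via R0 from knows(j,f)
round 1: derive conn(j,g) via R0 from knows(j,g)
round 1: derive conn(a,a) via R2 from knows(a,e), road(e,a)
round 1: derive conn(a,d) via R2 from knows(a,i), road(i,d)
round 1: derive conn(c,c) via R2 from knows(c,a), road(a,c)
round 1: derive conn(c,f) via R2 from knows(c,d), road(d,f)
round 1: derive conn(d,a) via R2 from knows(d,j), road(j,a)
round 1: derive conn(d,e) via R2 from knows(d,j), road(j,e)
round 1: derive conn(d,i) via R2 from knows(d,j), road(j,i)
round 1: derive conn(e,j) via R2 from knows(e,c), road(c,j)
round 1: derive conn(f,a) via R2 from knows(f,e), road(e,a)
round 1: derive conn(f,c) via R2 from knows(f,e), road(e,c)
round 2: derive conn(c,g) via R1 from conn(c,f), road(f,g)
round 2: derive conn(c,j) via R1 from conn(c,c), road(c,j)
round 2: derive conn(d,c) via R1 from conn(d,a), road(a,c)
round 2: derive conn(d,d) via R1 from conn(d,i), road(i,d)
round 2: derive conn(e,a) via R1 from conn(e,j), road(j,a)
round 2: derive conn(e,e) via R1 from conn(e,j), road(j,e)
round 2: derive conn(e,i) via R1 from conn(e,j), road(j,i)
round 2: derive conn(f,j) via R1 from conn(f,c), road(c,j)
round 3: derive conn(c,i) via R1 from conn(c,j), road(j,i)
round 3: derive conn(d,f) via R1 from conn(d,d), road(d,f)
round 3: derive conn(e,d) via R1 from conn(e,i), road(i,d)
round 3: derive conn(f,i) via R1 from conn(f,j), road(j,i)
round 4: derive conn(d,g) via R1 from conn(d,f), road(f,g)
round 4: derive conn(e,f) via R1 from conn(e,d), road(d,f)
round 4: derive conn(f,d) via R1 from conn(f,i), road(i,d)
round 5: derive conn(e,g) via R1 from conn(e,f), road(f,g)
round 5: derive conn(f,f) via R1 from conn(f,d), road(d,f)
round 6: derive conn(f,g) via R1 from conn(f,f), road(f,g)

no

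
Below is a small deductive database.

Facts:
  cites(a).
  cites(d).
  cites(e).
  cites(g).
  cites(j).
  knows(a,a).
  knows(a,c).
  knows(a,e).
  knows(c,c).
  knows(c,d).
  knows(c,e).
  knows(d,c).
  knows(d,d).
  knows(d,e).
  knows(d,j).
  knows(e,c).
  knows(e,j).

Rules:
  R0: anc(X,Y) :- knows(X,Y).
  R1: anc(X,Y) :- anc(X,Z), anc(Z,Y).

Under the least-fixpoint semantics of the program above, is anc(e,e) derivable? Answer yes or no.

round 1: derive anc(a,a) via R0 from knows(a,a)
round 1: derive anc(a,c) via R0 from knows(a,c)
round 1: derive anc(a,e) via R0 from knows(a,e)
round 1: derive anc(c,c) via R0 from knows(c,c)
round 1: derive anc(c,d) via R0 from knows(c,d)
round 1: derive anc(c,e) via R0 from knows(c,e)
round 1: derive anc(d,c) via R0 from knows(d,c)
round 1: derive anc(d,d) via R0 from knows(d,d)
round 1: derive anc(d,e) via R0 from knows(d,e)
round 1: derive anc(d,j) via R0 from knows(d,j)
round 1: derive anc(e,c) via R0 from knows(e,c)
round 1: derive anc(e,j) via R0 from knows(e,j)
round 2: derive anc(a,d) via R1 from anc(a,c), anc(c,d)
round 2: derive anc(a,j) via R1 from anc(a,e), anc(e,j)
round 2: derive anc(c,j) via R1 from anc(c,d), anc(d,j)
round 2: derive anc(e,d) via R1 from anc(e,c), anc(c,d)
round 2: derive anc(e,e) via R1 from anc(e,c), anc(c,e)

yes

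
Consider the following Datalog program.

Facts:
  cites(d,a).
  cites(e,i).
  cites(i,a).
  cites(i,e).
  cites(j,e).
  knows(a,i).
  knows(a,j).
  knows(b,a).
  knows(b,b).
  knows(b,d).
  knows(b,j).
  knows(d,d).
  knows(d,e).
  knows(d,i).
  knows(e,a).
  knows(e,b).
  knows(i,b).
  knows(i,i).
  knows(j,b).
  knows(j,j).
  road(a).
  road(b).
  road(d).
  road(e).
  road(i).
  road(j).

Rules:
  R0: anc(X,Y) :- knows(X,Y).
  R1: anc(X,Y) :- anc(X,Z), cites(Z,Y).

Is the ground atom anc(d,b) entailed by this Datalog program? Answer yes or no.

no

round 1: derive anc(a,i) via R0 from knows(a,i)
round 1: derive anc(a,j) via R0 from knows(a,j)
round 1: derive anc(b,a) via R0 from knows(b,a)
round 1: derive anc(b,b) via R0 from knows(b,b)
round 1: derive anc(b,d) via R0 from knows(b,d)
round 1: derive anc(b,j) via R0 from knows(b,j)
round 1: derive anc(d,d) via R0 from knows(d,d)
round 1: derive anc(d,e) via R0 from knows(d,e)
round 1: derive anc(d,i) via R0 from knows(d,i)
round 1: derive anc(e,a) via R0 from knows(e,a)
round 1: derive anc(e,b) via R0 from knows(e,b)
round 1: derive anc(i,b) via R0 from knows(i,b)
round 1: derive anc(i,i) via R0 from knows(i,i)
round 1: derive anc(j,b) via R0 from knows(j,b)
round 1: derive anc(j,j) via R0 from knows(j,j)
round 2: derive anc(a,a) via R1 from anc(a,i), cites(i,a)
round 2: derive anc(a,e) via R1 from anc(a,i), cites(i,e)
round 2: derive anc(b,e) via R1 from anc(b,j), cites(j,e)
round 2: derive anc(d,a) via R1 from anc(d,d), cites(d,a)
round 2: derive anc(i,a) via R1 from anc(i,i), cites(i,a)
round 2: derive anc(i,e) via R1 from anc(i,i), cites(i,e)
round 2: derive anc(j,e) via R1 from anc(j,j), cites(j,e)
round 3: derive anc(b,i) via R1 from anc(b,e), cites(e,i)
round 3: derive anc(j,i) via R1 from anc(j,e), cites(e,i)
round 4: derive anc(j,a) via R1 from anc(j,i), cites(i,a)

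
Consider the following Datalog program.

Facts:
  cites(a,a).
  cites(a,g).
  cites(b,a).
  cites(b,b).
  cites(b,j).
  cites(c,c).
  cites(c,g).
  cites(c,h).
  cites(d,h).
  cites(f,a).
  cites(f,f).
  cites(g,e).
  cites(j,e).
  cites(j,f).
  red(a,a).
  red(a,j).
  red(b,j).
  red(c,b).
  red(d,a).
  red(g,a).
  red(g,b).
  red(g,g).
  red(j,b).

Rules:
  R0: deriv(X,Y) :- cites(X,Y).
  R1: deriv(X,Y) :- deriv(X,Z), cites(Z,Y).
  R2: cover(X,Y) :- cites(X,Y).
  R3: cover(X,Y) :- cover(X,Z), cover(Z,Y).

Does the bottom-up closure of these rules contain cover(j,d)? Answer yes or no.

round 1: derive cover(a,a) via R2 from cites(a,a)
round 1: derive cover(a,g) via R2 from cites(a,g)
round 1: derive cover(b,a) via R2 from cites(b,a)
round 1: derive cover(b,b) via R2 from cites(b,b)
round 1: derive cover(b,j) via R2 from cites(b,j)
round 1: derive cover(c,c) via R2 from cites(c,c)
round 1: derive cover(c,g) via R2 from cites(c,g)
round 1: derive cover(c,h) via R2 from cites(c,h)
round 1: derive cover(d,h) via R2 from cites(d,h)
round 1: derive cover(f,a) via R2 from cites(f,a)
round 1: derive cover(f,f) via R2 from cites(f,f)
round 1: derive cover(g,e) via R2 from cites(g,e)
round 1: derive cover(j,e) via R2 from cites(j,e)
round 1: derive cover(j,f) via R2 from cites(j,f)
round 2: derive cover(a,e) via R3 from cover(a,g), cover(g,e)
round 2: derive cover(b,e) via R3 from cover(b,j), cover(j,e)
round 2: derive cover(b,f) via R3 from cover(b,j), cover(j,f)
round 2: derive cover(b,g) via R3 from cover(b,a), cover(a,g)
round 2: derive cover(c,e) via R3 from cover(c,g), cover(g,e)
round 2: derive cover(f,g) via R3 from cover(f,a), cover(a,g)
round 2: derive cover(j,a) via R3 from cover(j,f), cover(f,a)
round 3: derive cover(f,e) via R3 from cover(f,a), cover(a,e)
round 3: derive cover(j,g) via R3 from cover(j,a), cover(a,g)

no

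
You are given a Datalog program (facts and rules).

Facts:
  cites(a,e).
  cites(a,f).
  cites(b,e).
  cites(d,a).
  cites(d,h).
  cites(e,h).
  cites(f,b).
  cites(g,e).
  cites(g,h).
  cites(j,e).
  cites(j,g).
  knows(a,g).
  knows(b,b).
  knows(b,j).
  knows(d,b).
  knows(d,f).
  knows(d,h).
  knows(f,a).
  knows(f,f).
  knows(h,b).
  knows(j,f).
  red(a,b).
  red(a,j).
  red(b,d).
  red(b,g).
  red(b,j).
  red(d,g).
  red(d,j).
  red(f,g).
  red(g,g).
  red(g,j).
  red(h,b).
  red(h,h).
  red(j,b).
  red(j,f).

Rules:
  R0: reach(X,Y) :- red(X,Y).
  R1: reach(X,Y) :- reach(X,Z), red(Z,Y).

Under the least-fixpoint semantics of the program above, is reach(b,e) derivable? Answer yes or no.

round 1: derive reach(a,b) via R0 from red(a,b)
round 1: derive reach(a,j) via R0 from red(a,j)
round 1: derive reach(b,d) via R0 from red(b,d)
round 1: derive reach(b,g) via R0 from red(b,g)
round 1: derive reach(b,j) via R0 from red(b,j)
round 1: derive reach(d,g) via R0 from red(d,g)
round 1: derive reach(d,j) via R0 from red(d,j)
round 1: derive reach(f,g) via R0 from red(f,g)
round 1: derive reach(g,g) via R0 from red(g,g)
round 1: derive reach(g,j) via R0 from red(g,j)
round 1: derive reach(h,b) via R0 from red(h,b)
round 1: derive reach(h,h) via R0 from red(h,h)
round 1: derive reach(j,b) via R0 from red(j,b)
round 1: derive reach(j,f) via R0 from red(j,f)
round 2: derive reach(a,d) via R1 from reach(a,b), red(b,d)
round 2: derive reach(a,f) via R1 from reach(a,j), red(j,f)
round 2: derive reach(a,g) via R1 from reach(a,b), red(b,g)
round 2: derive reach(b,b) via R1 from reach(b,j), red(j,b)
round 2: derive reach(b,f) via R1 from reach(b,j), red(j,f)
round 2: derive reach(d,b) via R1 from reach(d,j), red(j,b)
round 2: derive reach(d,f) via R1 from reach(d,j), red(j,f)
round 2: derive reach(f,j) via R1 from reach(f,g), red(g,j)
round 2: derive reach(g,b) via R1 from reach(g,j), red(j,b)
round 2: derive reach(g,f) via R1 from reach(g,j), red(j,f)
round 2: derive reach(h,d) via R1 from reach(h,b), red(b,d)
round 2: derive reach(h,g) via R1 from reach(h,b), red(b,g)
round 2: derive reach(h,j) via R1 from reach(h,b), red(b,j)
round 2: derive reach(j,d) via R1 from reach(j,b), red(b,d)
round 2: derive reach(j,g) via R1 from reach(j,b), red(b,g)
round 2: derive reach(j,j) via R1 from reach(j,b), red(b,j)
round 3: derive reach(d,d) via R1 from reach(d,b), red(b,d)
round 3: derive reach(f,b) via R1 from reach(f,j), red(j,b)
round 3: derive reach(f,f) via R1 from reach(f,j), red(j,f)
round 3: derive reach(g,d) via R1 from reach(g,b), red(b,d)
round 3: derive reach(h,f) via R1 from reach(h,j), red(j,f)
round 4: derive reach(f,d) via R1 from reach(f,b), red(b,d)

no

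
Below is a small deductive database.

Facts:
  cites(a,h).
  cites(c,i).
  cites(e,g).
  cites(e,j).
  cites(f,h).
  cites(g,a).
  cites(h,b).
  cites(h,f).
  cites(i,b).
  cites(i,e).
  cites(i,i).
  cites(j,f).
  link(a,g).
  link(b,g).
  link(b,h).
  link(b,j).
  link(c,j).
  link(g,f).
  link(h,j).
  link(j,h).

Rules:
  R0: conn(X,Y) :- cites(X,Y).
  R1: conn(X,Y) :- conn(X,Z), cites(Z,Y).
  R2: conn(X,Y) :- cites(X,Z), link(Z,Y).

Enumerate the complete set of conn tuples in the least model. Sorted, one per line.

round 1: derive conn(a,h) via R0 from cites(a,h)
round 1: derive conn(c,i) via R0 from cites(c,i)
round 1: derive conn(e,g) via R0 from cites(e,g)
round 1: derive conn(e,j) via R0 from cites(e,j)
round 1: derive conn(f,h) via R0 from cites(f,h)
round 1: derive conn(g,a) via R0 from cites(g,a)
round 1: derive conn(h,b) via R0 from cites(h,b)
round 1: derive conn(h,f) via R0 from cites(h,f)
round 1: derive conn(i,b) via R0 from cites(i,b)
round 1: derive conn(i,e) via R0 from cites(i,e)
round 1: derive conn(i,i) via R0 from cites(i,i)
round 1: derive conn(j,f) via R0 from cites(j,f)
round 1: derive conn(a,j) via R2 from cites(a,h), link(h,j)
round 1: derive conn(e,f) via R2 from cites(e,g), link(g,f)
round 1: derive conn(e,h) via R2 from cites(e,j), link(j,h)
round 1: derive conn(f,j) via R2 from cites(f,h), link(h,j)
round 1: derive conn(g,g) via R2 from cites(g,a), link(a,g)
round 1: derive conn(h,g) via R2 from cites(h,b), link(b,g)
round 1: derive conn(h,h) via R2 from cites(h,b), link(b,h)
round 1: derive conn(h,j) via R2 from cites(h,b), link(b,j)
round 1: derive conn(i,g) via R2 from cites(i,b), link(b,g)
round 1: derive conn(i,h) via R2 from cites(i,b), link(b,h)
round 1: derive conn(i,j) via R2 from cites(i,b), link(b,j)
round 2: derive conn(a,b) via R1 from conn(a,h), cites(h,b)
round 2: derive conn(a,f) via R1 from conn(a,h), cites(h,f)
round 2: derive conn(c,b) via R1 from conn(c,i), cites(i,b)
round 2: derive conn(c,e) via R1 from conn(c,i), cites(i,e)
round 2: derive conn(e,a) via R1 from conn(e,g), cites(g,a)
round 2: derive conn(e,b) via R1 from conn(e,h), cites(h,b)
round 2: derive conn(f,b) via R1 from conn(f,h), cites(h,b)
round 2: derive conn(f,f) via R1 from conn(f,h), cites(h,f)
round 2: derive conn(g,h) via R1 from conn(g,a), cites(a,h)
round 2: derive conn(h,a) via R1 from conn(h,g), cites(g,a)
round 2: derive conn(i,a) via R1 from conn(i,g), cites(g,a)
round 2: derive conn(i,f) via R1 from conn(i,h), cites(h,f)
round 2: derive conn(j,h) via R1 from conn(j,f), cites(f,h)
round 3: derive conn(c,g) via R1 from conn(c,e), cites(e,g)
round 3: derive conn(c,j) via R1 from conn(c,e), cites(e,j)
round 3: derive conn(g,b) via R1 from conn(g,h), cites(h,b)
round 3: derive conn(g,f) via R1 from conn(g,h), cites(h,f)
round 3: derive conn(j,b) via R1 from conn(j,h), cites(h,b)
round 4: derive conn(c,a) via R1 from conn(c,g), cites(g,a)
round 4: derive conn(c,f) via R1 from conn(c,j), cites(j,f)
round 5: derive conn(c,h) via R1 from conn(c,a), cites(a,h)

conn(a,b)
conn(a,f)
conn(a,h)
conn(a,j)
conn(c,a)
conn(c,b)
conn(c,e)
conn(c,f)
conn(c,g)
conn(c,h)
conn(c,i)
conn(c,j)
conn(e,a)
conn(e,b)
conn(e,f)
conn(e,g)
conn(e,h)
conn(e,j)
conn(f,b)
conn(f,f)
conn(f,h)
conn(f,j)
conn(g,a)
conn(g,b)
conn(g,f)
conn(g,g)
conn(g,h)
conn(h,a)
conn(h,b)
conn(h,f)
conn(h,g)
conn(h,h)
conn(h,j)
conn(i,a)
conn(i,b)
conn(i,e)
conn(i,f)
conn(i,g)
conn(i,h)
conn(i,i)
conn(i,j)
conn(j,b)
conn(j,f)
conn(j,h)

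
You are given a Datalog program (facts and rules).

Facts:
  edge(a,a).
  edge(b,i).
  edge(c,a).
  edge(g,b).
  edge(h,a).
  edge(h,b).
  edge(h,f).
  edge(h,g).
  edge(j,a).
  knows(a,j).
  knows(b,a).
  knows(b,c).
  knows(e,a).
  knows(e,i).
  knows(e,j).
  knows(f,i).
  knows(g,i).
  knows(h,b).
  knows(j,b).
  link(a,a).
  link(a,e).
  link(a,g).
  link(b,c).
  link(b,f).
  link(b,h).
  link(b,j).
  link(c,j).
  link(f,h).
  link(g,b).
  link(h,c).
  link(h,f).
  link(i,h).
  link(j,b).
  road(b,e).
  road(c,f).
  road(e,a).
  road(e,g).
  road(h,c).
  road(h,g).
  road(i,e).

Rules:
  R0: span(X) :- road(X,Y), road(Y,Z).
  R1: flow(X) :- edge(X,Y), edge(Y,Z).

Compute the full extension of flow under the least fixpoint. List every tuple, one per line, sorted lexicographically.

round 1: derive flow(a) via R1 from edge(a,a), edge(a,a)
round 1: derive flow(c) via R1 from edge(c,a), edge(a,a)
round 1: derive flow(g) via R1 from edge(g,b), edge(b,i)
round 1: derive flow(h) via R1 from edge(h,a), edge(a,a)
round 1: derive flow(j) via R1 from edge(j,a), edge(a,a)

flow(a)
flow(c)
flow(g)
flow(h)
flow(j)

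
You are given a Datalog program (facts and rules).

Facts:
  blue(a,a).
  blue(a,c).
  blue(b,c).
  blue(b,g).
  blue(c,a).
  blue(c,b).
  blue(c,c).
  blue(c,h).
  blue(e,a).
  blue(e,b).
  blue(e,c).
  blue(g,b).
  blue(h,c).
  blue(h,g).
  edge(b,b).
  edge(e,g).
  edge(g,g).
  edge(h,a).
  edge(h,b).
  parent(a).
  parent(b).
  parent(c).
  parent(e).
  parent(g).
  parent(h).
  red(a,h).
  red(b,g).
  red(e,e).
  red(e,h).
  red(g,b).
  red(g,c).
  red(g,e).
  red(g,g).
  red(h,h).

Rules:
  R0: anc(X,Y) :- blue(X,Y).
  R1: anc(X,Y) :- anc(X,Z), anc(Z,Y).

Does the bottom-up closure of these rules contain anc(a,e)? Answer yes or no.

no

round 1: derive anc(a,a) via R0 from blue(a,a)
round 1: derive anc(a,c) via R0 from blue(a,c)
round 1: derive anc(b,c) via R0 from blue(b,c)
round 1: derive anc(b,g) via R0 from blue(b,g)
round 1: derive anc(c,a) via R0 from blue(c,a)
round 1: derive anc(c,b) via R0 from blue(c,b)
round 1: derive anc(c,c) via R0 from blue(c,c)
round 1: derive anc(c,h) via R0 from blue(c,h)
round 1: derive anc(e,a) via R0 from blue(e,a)
round 1: derive anc(e,b) via R0 from blue(e,b)
round 1: derive anc(e,c) via R0 from blue(e,c)
round 1: derive anc(g,b) via R0 from blue(g,b)
round 1: derive anc(h,c) via R0 from blue(h,c)
round 1: derive anc(h,g) via R0 from blue(h,g)
round 2: derive anc(a,b) via R1 from anc(a,c), anc(c,b)
round 2: derive anc(a,h) via R1 from anc(a,c), anc(c,h)
round 2: derive anc(b,a) via R1 from anc(b,c), anc(c,a)
round 2: derive anc(b,b) via R1 from anc(b,c), anc(c,b)
round 2: derive anc(b,h) via R1 from anc(b,c), anc(c,h)
round 2: derive anc(c,g) via R1 from anc(c,b), anc(b,g)
round 2: derive anc(e,g) via R1 from anc(e,b), anc(b,g)
round 2: derive anc(e,h) via R1 from anc(e,c), anc(c,h)
round 2: derive anc(g,c) via R1 from anc(g,b), anc(b,c)
round 2: derive anc(g,g) via R1 from anc(g,b), anc(b,g)
round 2: derive anc(h,a) via R1 from anc(h,c), anc(c,a)
round 2: derive anc(h,b) via R1 from anc(h,c), anc(c,b)
round 2: derive anc(h,h) via R1 from anc(h,c), anc(c,h)
round 3: derive anc(a,g) via R1 from anc(a,b), anc(b,g)
round 3: derive anc(g,a) via R1 from anc(g,b), anc(b,a)
round 3: derive anc(g,h) via R1 from anc(g,b), anc(b,h)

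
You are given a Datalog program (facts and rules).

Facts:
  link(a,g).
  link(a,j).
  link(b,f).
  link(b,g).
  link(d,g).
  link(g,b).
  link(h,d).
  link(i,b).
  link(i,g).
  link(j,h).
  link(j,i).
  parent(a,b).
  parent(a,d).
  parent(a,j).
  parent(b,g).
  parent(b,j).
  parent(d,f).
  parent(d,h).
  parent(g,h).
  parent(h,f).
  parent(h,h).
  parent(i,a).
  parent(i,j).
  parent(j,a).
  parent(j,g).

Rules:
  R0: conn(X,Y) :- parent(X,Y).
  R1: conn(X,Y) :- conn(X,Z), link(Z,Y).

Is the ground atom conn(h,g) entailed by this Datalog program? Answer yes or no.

yes

round 1: derive conn(a,b) via R0 from parent(a,b)
round 1: derive conn(a,d) via R0 from parent(a,d)
round 1: derive conn(a,j) via R0 from parent(a,j)
round 1: derive conn(b,g) via R0 from parent(b,g)
round 1: derive conn(b,j) via R0 from parent(b,j)
round 1: derive conn(d,f) via R0 from parent(d,f)
round 1: derive conn(d,h) via R0 from parent(d,h)
round 1: derive conn(g,h) via R0 from parent(g,h)
round 1: derive conn(h,f) via R0 from parent(h,f)
round 1: derive conn(h,h) via R0 from parent(h,h)
round 1: derive conn(i,a) via R0 from parent(i,a)
round 1: derive conn(i,j) via R0 from parent(i,j)
round 1: derive conn(j,a) via R0 from parent(j,a)
round 1: derive conn(j,g) via R0 from parent(j,g)
round 2: derive conn(a,f) via R1 from conn(a,b), link(b,f)
round 2: derive conn(a,g) via R1 from conn(a,b), link(b,g)
round 2: derive conn(a,h) via R1 from conn(a,j), link(j,h)
round 2: derive conn(a,i) via R1 from conn(a,j), link(j,i)
round 2: derive conn(b,b) via R1 from conn(b,g), link(g,b)
round 2: derive conn(b,h) via R1 from conn(b,j), link(j,h)
round 2: derive conn(b,i) via R1 from conn(b,j), link(j,i)
round 2: derive conn(d,d) via R1 from conn(d,h), link(h,d)
round 2: derive conn(g,d) via R1 from conn(g,h), link(h,d)
round 2: derive conn(h,d) via R1 from conn(h,h), link(h,d)
round 2: derive conn(i,g) via R1 from conn(i,a), link(a,g)
round 2: derive conn(i,h) via R1 from conn(i,j), link(j,h)
round 2: derive conn(i,i) via R1 from conn(i,j), link(j,i)
round 2: derive conn(j,b) via R1 from conn(j,g), link(g,b)
round 2: derive conn(j,j) via R1 from conn(j,a), link(a,j)
round 3: derive conn(b,d) via R1 from conn(b,h), link(h,d)
round 3: derive conn(b,f) via R1 from conn(b,b), link(b,f)
round 3: derive conn(d,g) via R1 from conn(d,d), link(d,g)
round 3: derive conn(g,g) via R1 from conn(g,d), link(d,g)
round 3: derive conn(h,g) via R1 from conn(h,d), link(d,g)
round 3: derive conn(i,b) via R1 from conn(i,g), link(g,b)
round 3: derive conn(i,d) via R1 from conn(i,h), link(h,d)
round 3: derive conn(j,f) via R1 from conn(j,b), link(b,f)
round 3: derive conn(j,h) via R1 from conn(j,j), link(j,h)
round 3: derive conn(j,i) via R1 from conn(j,j), link(j,i)
round 4: derive conn(d,b) via R1 from conn(d,g), link(g,b)
round 4: derive conn(g,b) via R1 from conn(g,g), link(g,b)
round 4: derive conn(h,b) via R1 from conn(h,g), link(g,b)
round 4: derive conn(i,f) via R1 from conn(i,b), link(b,f)
round 4: derive conn(j,d) via R1 from conn(j,h), link(h,d)
round 5: derive conn(g,f) via R1 from conn(g,b), link(b,f)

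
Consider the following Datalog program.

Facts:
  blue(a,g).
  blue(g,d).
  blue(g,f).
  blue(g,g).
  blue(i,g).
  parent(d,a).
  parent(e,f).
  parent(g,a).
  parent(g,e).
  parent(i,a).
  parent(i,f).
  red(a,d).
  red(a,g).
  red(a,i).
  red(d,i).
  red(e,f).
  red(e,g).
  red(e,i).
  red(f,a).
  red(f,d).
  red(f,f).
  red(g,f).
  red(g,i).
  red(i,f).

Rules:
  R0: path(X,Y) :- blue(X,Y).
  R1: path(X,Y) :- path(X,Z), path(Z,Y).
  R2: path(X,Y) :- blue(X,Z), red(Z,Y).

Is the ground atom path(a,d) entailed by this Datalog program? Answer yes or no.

round 1: derive path(a,g) via R0 from blue(a,g)
round 1: derive path(g,d) via R0 from blue(g,d)
round 1: derive path(g,f) via R0 from blue(g,f)
round 1: derive path(g,g) via R0 from blue(g,g)
round 1: derive path(i,g) via R0 from blue(i,g)
round 1: derive path(a,f) via R2 from blue(a,g), red(g,f)
round 1: derive path(a,i) via R2 from blue(a,g), red(g,i)
round 1: derive path(g,a) via R2 from blue(g,f), red(f,a)
round 1: derive path(g,i) via R2 from blue(g,d), red(d,i)
round 1: derive path(i,f) via R2 from blue(i,g), red(g,f)
round 1: derive path(i,i) via R2 from blue(i,g), red(g,i)
round 2: derive path(a,a) via R1 from path(a,g), path(g,a)
round 2: derive path(a,d) via R1 from path(a,g), path(g,d)
round 2: derive path(i,a) via R1 from path(i,g), path(g,a)
round 2: derive path(i,d) via R1 from path(i,g), path(g,d)

yes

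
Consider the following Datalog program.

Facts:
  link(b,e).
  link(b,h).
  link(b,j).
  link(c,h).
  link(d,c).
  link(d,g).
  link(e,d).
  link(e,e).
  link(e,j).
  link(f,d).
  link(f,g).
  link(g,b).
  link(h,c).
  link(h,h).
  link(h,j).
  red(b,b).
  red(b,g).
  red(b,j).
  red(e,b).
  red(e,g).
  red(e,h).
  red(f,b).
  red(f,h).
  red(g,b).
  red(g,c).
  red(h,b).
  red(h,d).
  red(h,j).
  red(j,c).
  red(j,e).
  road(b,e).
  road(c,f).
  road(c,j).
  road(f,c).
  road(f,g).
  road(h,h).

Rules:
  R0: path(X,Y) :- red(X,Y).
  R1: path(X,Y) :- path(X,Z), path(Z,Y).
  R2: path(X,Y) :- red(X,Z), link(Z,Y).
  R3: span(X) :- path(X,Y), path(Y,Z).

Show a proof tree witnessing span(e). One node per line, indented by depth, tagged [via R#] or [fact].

round 1: derive path(b,b) via R0 from red(b,b)
round 1: derive path(b,g) via R0 from red(b,g)
round 1: derive path(b,j) via R0 from red(b,j)
round 1: derive path(e,b) via R0 from red(e,b)
round 1: derive path(e,g) via R0 from red(e,g)
round 1: derive path(e,h) via R0 from red(e,h)
round 1: derive path(f,b) via R0 from red(f,b)
round 1: derive path(f,h) via R0 from red(f,h)
round 1: derive path(g,b) via R0 from red(g,b)
round 1: derive path(g,c) via R0 from red(g,c)
round 1: derive path(h,b) via R0 from red(h,b)
round 1: derive path(h,d) via R0 from red(h,d)
round 1: derive path(h,j) via R0 from red(h,j)
round 1: derive path(j,c) via R0 from red(j,c)
round 1: derive path(j,e) via R0 from red(j,e)
round 1: derive path(b,e) via R2 from red(b,b), link(b,e)
round 1: derive path(b,h) via R2 from red(b,b), link(b,h)
round 1: derive path(e,c) via R2 from red(e,h), link(h,c)
round 1: derive path(e,e) via R2 from red(e,b), link(b,e)
round 1: derive path(e,j) via R2 from red(e,b), link(b,j)
round 1: derive path(f,c) via R2 from red(f,h), link(h,c)
round 1: derive path(f,e) via R2 from red(f,b), link(b,e)
round 1: derive path(f,j) via R2 from red(f,b), link(b,j)
round 1: derive path(g,e) via R2 from red(g,b), link(b,e)
round 1: derive path(g,h) via R2 from red(g,b), link(b,h)
round 1: derive path(g,j) via R2 from red(g,b), link(b,j)
round 1: derive path(h,c) via R2 from red(h,d), link(d,c)
round 1: derive path(h,e) via R2 from red(h,b), link(b,e)
round 1: derive path(h,g) via R2 from red(h,d), link(d,g)
round 1: derive path(h,h) via R2 from red(h,b), link(b,h)
round 1: derive path(j,d) via R2 from red(j,e), link(e,d)
round 1: derive path(j,h) via R2 from red(j,c), link(c,h)
round 1: derive path(j,j) via R2 from red(j,e), link(e,j)
round 2: derive path(b,c) via R1 from path(b,e), path(e,c)
round 2: derive path(b,d) via R1 from path(b,h), path(h,d)
round 2: derive path(e,d) via R1 from path(e,h), path(h,d)
round 2: derive path(f,d) via R1 from path(f,h), path(h,d)
round 2: derive path(f,g) via R1 from path(f,b), path(b,g)
round 2: derive path(g,d) via R1 from path(g,h), path(h,d)
round 2: derive path(g,g) via R1 from path(g,b), path(b,g)
round 2: derive path(j,b) via R1 from path(j,e), path(e,b)
round 2: derive path(j,g) via R1 from path(j,e), path(e,g)
round 2: derive span(b) via R3 from path(b,b), path(b,b)
round 2: derive span(e) via R3 from path(e,b), path(b,b)
round 2: derive span(f) via R3 from path(f,b), path(b,b)
round 2: derive span(g) via R3 from path(g,b), path(b,b)
round 2: derive span(h) via R3 from path(h,b), path(b,b)
round 2: derive span(j) via R3 from path(j,e), path(e,b)

span(e)  [via R3]
  path(e,b)  [via R0]
    red(e,b)  [fact]
  path(b,b)  [via R0]
    red(b,b)  [fact]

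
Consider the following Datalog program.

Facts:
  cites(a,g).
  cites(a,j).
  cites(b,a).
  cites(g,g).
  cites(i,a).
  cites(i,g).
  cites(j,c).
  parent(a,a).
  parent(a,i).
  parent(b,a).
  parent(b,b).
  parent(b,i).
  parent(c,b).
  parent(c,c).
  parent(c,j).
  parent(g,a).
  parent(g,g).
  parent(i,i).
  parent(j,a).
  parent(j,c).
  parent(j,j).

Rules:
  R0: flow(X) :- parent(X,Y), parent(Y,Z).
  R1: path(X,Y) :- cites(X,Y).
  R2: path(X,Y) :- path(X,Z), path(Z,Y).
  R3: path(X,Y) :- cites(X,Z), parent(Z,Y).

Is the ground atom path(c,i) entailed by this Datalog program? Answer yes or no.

round 1: derive path(a,g) via R1 from cites(a,g)
round 1: derive path(a,j) via R1 from cites(a,j)
round 1: derive path(b,a) via R1 from cites(b,a)
round 1: derive path(g,g) via R1 from cites(g,g)
round 1: derive path(i,a) via R1 from cites(i,a)
round 1: derive path(i,g) via R1 from cites(i,g)
round 1: derive path(j,c) via R1 from cites(j,c)
round 1: derive path(a,a) via R3 from cites(a,g), parent(g,a)
round 1: derive path(a,c) via R3 from cites(a,j), parent(j,c)
round 1: derive path(b,i) via R3 from cites(b,a), parent(a,i)
round 1: derive path(g,a) via R3 from cites(g,g), parent(g,a)
round 1: derive path(i,i) via R3 from cites(i,a), parent(a,i)
round 1: derive path(j,b) via R3 from cites(j,c), parent(c,b)
round 1: derive path(j,j) via R3 from cites(j,c), parent(c,j)
round 2: derive path(a,b) via R2 from path(a,j), path(j,b)
round 2: derive path(b,c) via R2 from path(b,a), path(a,c)
round 2: derive path(b,g) via R2 from path(b,a), path(a,g)
round 2: derive path(b,j) via R2 from path(b,a), path(a,j)
round 2: derive path(g,c) via R2 from path(g,a), path(a,c)
round 2: derive path(g,j) via R2 from path(g,a), path(a,j)
round 2: derive path(i,c) via R2 from path(i,a), path(a,c)
round 2: derive path(i,j) via R2 from path(i,a), path(a,j)
round 2: derive path(j,a) via R2 from path(j,b), path(b,a)
round 2: derive path(j,i) via R2 from path(j,b), path(b,i)
round 3: derive path(a,i) via R2 from path(a,b), path(b,i)
round 3: derive path(b,b) via R2 from path(b,a), path(a,b)
round 3: derive path(g,b) via R2 from path(g,a), path(a,b)
round 3: derive path(g,i) via R2 from path(g,j), path(j,i)
round 3: derive path(i,b) via R2 from path(i,a), path(a,b)
round 3: derive path(j,g) via R2 from path(j,a), path(a,g)

no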